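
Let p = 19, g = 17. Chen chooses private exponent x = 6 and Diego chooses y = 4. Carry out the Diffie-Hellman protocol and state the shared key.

7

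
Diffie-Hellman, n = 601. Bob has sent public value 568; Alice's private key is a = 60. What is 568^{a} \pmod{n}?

Shared key K = 568^60 mod 601.
568^1 ≡ 568 (mod 601)
568^2 = (568^1)^2 ≡ 568^2 = 322624 ≡ 488 (mod 601)
568^4 = (568^2)^2 ≡ 488^2 = 238144 ≡ 148 (mod 601)
568^8 = (568^4)^2 ≡ 148^2 = 21904 ≡ 268 (mod 601)
568^16 = (568^8)^2 ≡ 268^2 = 71824 ≡ 305 (mod 601)
568^32 = (568^16)^2 ≡ 305^2 = 93025 ≡ 471 (mod 601)
568^60 = 568^32 · 568^16 · 568^8 · 568^4 ≡ 471 · 305 · 268 · 148 ≡ 569 (mod 601).

569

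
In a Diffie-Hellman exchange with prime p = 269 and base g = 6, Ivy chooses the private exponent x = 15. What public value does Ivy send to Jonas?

Public value = 6^15 (mod 269).
6^1 ≡ 6 (mod 269)
6^2 = (6^1)^2 ≡ 6^2 = 36 ≡ 36 (mod 269)
6^4 = (6^2)^2 ≡ 36^2 = 1296 ≡ 220 (mod 269)
6^8 = (6^4)^2 ≡ 220^2 = 48400 ≡ 249 (mod 269)
6^15 = 6^8 · 6^4 · 6^2 · 6^1 ≡ 249 · 220 · 36 · 6 ≡ 246 (mod 269).

246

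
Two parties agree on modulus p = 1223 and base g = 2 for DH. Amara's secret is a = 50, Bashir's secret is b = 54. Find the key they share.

Bashir sends B = g^b mod p = 2^54 mod 1223.
2^1 ≡ 2 (mod 1223)
2^2 = (2^1)^2 ≡ 2^2 = 4 ≡ 4 (mod 1223)
2^4 = (2^2)^2 ≡ 4^2 = 16 ≡ 16 (mod 1223)
2^8 = (2^4)^2 ≡ 16^2 = 256 ≡ 256 (mod 1223)
2^16 = (2^8)^2 ≡ 256^2 = 65536 ≡ 717 (mod 1223)
2^32 = (2^16)^2 ≡ 717^2 = 514089 ≡ 429 (mod 1223)
2^54 = 2^32 · 2^16 · 2^4 · 2^2 ≡ 429 · 717 · 16 · 4 ≡ 544 (mod 1223).
So B = 544. Amara then computes K = B^a mod p = 544^50 mod 1223.
544^1 ≡ 544 (mod 1223)
544^2 = (544^1)^2 ≡ 544^2 = 295936 ≡ 1193 (mod 1223)
544^4 = (544^2)^2 ≡ 1193^2 = 1423249 ≡ 900 (mod 1223)
544^8 = (544^4)^2 ≡ 900^2 = 810000 ≡ 374 (mod 1223)
544^16 = (544^8)^2 ≡ 374^2 = 139876 ≡ 454 (mod 1223)
544^32 = (544^16)^2 ≡ 454^2 = 206116 ≡ 652 (mod 1223)
544^50 = 544^32 · 544^16 · 544^2 ≡ 652 · 454 · 1193 ≡ 1186 (mod 1223).

1186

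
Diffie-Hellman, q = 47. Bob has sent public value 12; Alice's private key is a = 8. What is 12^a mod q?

34

Shared key K = 12^8 mod 47.
12^1 ≡ 12 (mod 47)
12^2 = (12^1)^2 ≡ 12^2 = 144 ≡ 3 (mod 47)
12^4 = (12^2)^2 ≡ 3^2 = 9 ≡ 9 (mod 47)
12^8 = (12^4)^2 ≡ 9^2 = 81 ≡ 34 (mod 47)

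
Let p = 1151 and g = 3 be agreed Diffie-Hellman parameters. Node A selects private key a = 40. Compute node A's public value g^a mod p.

Public value = 3^40 mod 1151.
3^1 ≡ 3 (mod 1151)
3^2 = (3^1)^2 ≡ 3^2 = 9 ≡ 9 (mod 1151)
3^4 = (3^2)^2 ≡ 9^2 = 81 ≡ 81 (mod 1151)
3^8 = (3^4)^2 ≡ 81^2 = 6561 ≡ 806 (mod 1151)
3^16 = (3^8)^2 ≡ 806^2 = 649636 ≡ 472 (mod 1151)
3^32 = (3^16)^2 ≡ 472^2 = 222784 ≡ 641 (mod 1151)
3^40 = 3^32 · 3^8 ≡ 641 · 806 ≡ 998 (mod 1151).

998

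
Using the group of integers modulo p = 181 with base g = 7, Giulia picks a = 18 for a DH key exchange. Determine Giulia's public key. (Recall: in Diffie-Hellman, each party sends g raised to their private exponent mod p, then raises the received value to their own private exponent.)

180

Public value = 7^18 mod 181.
7^1 ≡ 7 (mod 181)
7^2 = (7^1)^2 ≡ 7^2 = 49 ≡ 49 (mod 181)
7^4 = (7^2)^2 ≡ 49^2 = 2401 ≡ 48 (mod 181)
7^8 = (7^4)^2 ≡ 48^2 = 2304 ≡ 132 (mod 181)
7^16 = (7^8)^2 ≡ 132^2 = 17424 ≡ 48 (mod 181)
7^18 = 7^16 · 7^2 ≡ 48 · 49 ≡ 180 (mod 181).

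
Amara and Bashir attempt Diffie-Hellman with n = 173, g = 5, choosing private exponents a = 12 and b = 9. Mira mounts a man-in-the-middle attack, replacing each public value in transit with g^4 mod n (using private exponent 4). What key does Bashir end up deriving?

6

Bashir receives Mira's public value M = 5^4 mod 173 instead of the honest one.
5^1 ≡ 5 (mod 173)
5^2 = (5^1)^2 ≡ 5^2 = 25 ≡ 25 (mod 173)
5^4 = (5^2)^2 ≡ 25^2 = 625 ≡ 106 (mod 173)
So M = 106. Bashir computes K = M^9 mod 173.
106^1 ≡ 106 (mod 173)
106^2 = (106^1)^2 ≡ 106^2 = 11236 ≡ 164 (mod 173)
106^4 = (106^2)^2 ≡ 164^2 = 26896 ≡ 81 (mod 173)
106^8 = (106^4)^2 ≡ 81^2 = 6561 ≡ 160 (mod 173)
106^9 = 106^8 · 106^1 ≡ 160 · 106 ≡ 6 (mod 173).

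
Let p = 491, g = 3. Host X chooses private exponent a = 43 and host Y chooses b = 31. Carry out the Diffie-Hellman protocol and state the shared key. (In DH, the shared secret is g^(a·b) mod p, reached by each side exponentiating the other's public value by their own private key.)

129

Host Y sends B = g^b mod p = 3^31 mod 491.
3^1 ≡ 3 (mod 491)
3^2 = (3^1)^2 ≡ 3^2 = 9 ≡ 9 (mod 491)
3^4 = (3^2)^2 ≡ 9^2 = 81 ≡ 81 (mod 491)
3^8 = (3^4)^2 ≡ 81^2 = 6561 ≡ 178 (mod 491)
3^16 = (3^8)^2 ≡ 178^2 = 31684 ≡ 260 (mod 491)
3^31 = 3^16 · 3^8 · 3^4 · 3^2 · 3^1 ≡ 260 · 178 · 81 · 9 · 3 ≡ 111 (mod 491).
So B = 111. Host X then computes K = B^a mod p = 111^43 mod 491.
111^1 ≡ 111 (mod 491)
111^2 = (111^1)^2 ≡ 111^2 = 12321 ≡ 46 (mod 491)
111^4 = (111^2)^2 ≡ 46^2 = 2116 ≡ 152 (mod 491)
111^8 = (111^4)^2 ≡ 152^2 = 23104 ≡ 27 (mod 491)
111^16 = (111^8)^2 ≡ 27^2 = 729 ≡ 238 (mod 491)
111^32 = (111^16)^2 ≡ 238^2 = 56644 ≡ 179 (mod 491)
111^43 = 111^32 · 111^8 · 111^2 · 111^1 ≡ 179 · 27 · 46 · 111 ≡ 129 (mod 491).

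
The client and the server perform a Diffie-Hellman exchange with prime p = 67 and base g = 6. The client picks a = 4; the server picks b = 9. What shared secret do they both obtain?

15

The client sends A = g^a mod p = 6^4 mod 67.
6^1 ≡ 6 (mod 67)
6^2 = (6^1)^2 ≡ 6^2 = 36 ≡ 36 (mod 67)
6^4 = (6^2)^2 ≡ 36^2 = 1296 ≡ 23 (mod 67)
So A = 23. The server then computes K = A^b mod p = 23^9 mod 67.
23^1 ≡ 23 (mod 67)
23^2 = (23^1)^2 ≡ 23^2 = 529 ≡ 60 (mod 67)
23^4 = (23^2)^2 ≡ 60^2 = 3600 ≡ 49 (mod 67)
23^8 = (23^4)^2 ≡ 49^2 = 2401 ≡ 56 (mod 67)
23^9 = 23^8 · 23^1 ≡ 56 · 23 ≡ 15 (mod 67).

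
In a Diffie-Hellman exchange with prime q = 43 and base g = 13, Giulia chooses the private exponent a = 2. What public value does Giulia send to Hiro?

40

Public value = 13^2 mod 43.
13^1 ≡ 13 (mod 43)
13^2 = (13^1)^2 ≡ 13^2 = 169 ≡ 40 (mod 43)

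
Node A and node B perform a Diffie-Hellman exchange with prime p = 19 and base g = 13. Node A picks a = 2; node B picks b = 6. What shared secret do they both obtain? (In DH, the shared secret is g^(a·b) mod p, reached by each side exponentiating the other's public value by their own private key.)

7

Node B sends B = g^b mod p = 13^6 mod 19.
13^1 ≡ 13 (mod 19)
13^2 = (13^1)^2 ≡ 13^2 = 169 ≡ 17 (mod 19)
13^4 = (13^2)^2 ≡ 17^2 = 289 ≡ 4 (mod 19)
13^6 = 13^4 · 13^2 ≡ 4 · 17 ≡ 11 (mod 19).
So B = 11. Node A then computes K = B^a mod p = 11^2 mod 19.
11^1 ≡ 11 (mod 19)
11^2 = (11^1)^2 ≡ 11^2 = 121 ≡ 7 (mod 19)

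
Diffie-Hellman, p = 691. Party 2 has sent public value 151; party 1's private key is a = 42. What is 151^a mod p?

33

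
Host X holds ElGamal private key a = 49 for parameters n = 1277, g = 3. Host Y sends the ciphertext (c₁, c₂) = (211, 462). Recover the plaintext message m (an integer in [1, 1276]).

235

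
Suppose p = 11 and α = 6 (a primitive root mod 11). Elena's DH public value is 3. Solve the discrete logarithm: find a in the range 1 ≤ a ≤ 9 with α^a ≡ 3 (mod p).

Try successive powers of 6 modulo 11:
6^1 ≡ 6
6^2 ≡ 3
Found: a = 2.

2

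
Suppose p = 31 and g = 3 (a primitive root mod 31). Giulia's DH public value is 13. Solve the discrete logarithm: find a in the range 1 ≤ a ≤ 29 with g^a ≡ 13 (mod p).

11

Try successive powers of 3 modulo 31:
3^1 ≡ 3
3^2 ≡ 9
3^3 ≡ 27
3^4 ≡ 19
3^5 ≡ 26
3^6 ≡ 16
3^7 ≡ 17
3^8 ≡ 20
3^9 ≡ 29
3^10 ≡ 25
3^11 ≡ 13
Found: a = 11.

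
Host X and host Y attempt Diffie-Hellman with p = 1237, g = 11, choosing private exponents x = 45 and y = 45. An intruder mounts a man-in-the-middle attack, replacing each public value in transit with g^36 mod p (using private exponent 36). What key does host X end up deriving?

Host X receives an intruder's public value M = 11^36 mod 1237 instead of the honest one.
11^1 ≡ 11 (mod 1237)
11^2 = (11^1)^2 ≡ 11^2 = 121 ≡ 121 (mod 1237)
11^4 = (11^2)^2 ≡ 121^2 = 14641 ≡ 1034 (mod 1237)
11^8 = (11^4)^2 ≡ 1034^2 = 1069156 ≡ 388 (mod 1237)
11^16 = (11^8)^2 ≡ 388^2 = 150544 ≡ 867 (mod 1237)
11^32 = (11^16)^2 ≡ 867^2 = 751689 ≡ 830 (mod 1237)
11^36 = 11^32 · 11^4 ≡ 830 · 1034 ≡ 979 (mod 1237).
So M = 979. Host X computes K = M^45 mod 1237.
979^1 ≡ 979 (mod 1237)
979^2 = (979^1)^2 ≡ 979^2 = 958441 ≡ 1003 (mod 1237)
979^4 = (979^2)^2 ≡ 1003^2 = 1006009 ≡ 328 (mod 1237)
979^8 = (979^4)^2 ≡ 328^2 = 107584 ≡ 1202 (mod 1237)
979^16 = (979^8)^2 ≡ 1202^2 = 1444804 ≡ 1225 (mod 1237)
979^32 = (979^16)^2 ≡ 1225^2 = 1500625 ≡ 144 (mod 1237)
979^45 = 979^32 · 979^8 · 979^4 · 979^1 ≡ 144 · 1202 · 328 · 979 ≡ 967 (mod 1237).

967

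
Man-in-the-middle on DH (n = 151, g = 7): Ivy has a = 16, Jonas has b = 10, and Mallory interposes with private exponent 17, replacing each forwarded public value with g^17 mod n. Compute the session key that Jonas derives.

Jonas receives Mallory's public value M = 7^17 mod 151 instead of the honest one.
7^1 ≡ 7 (mod 151)
7^2 = (7^1)^2 ≡ 7^2 = 49 ≡ 49 (mod 151)
7^4 = (7^2)^2 ≡ 49^2 = 2401 ≡ 136 (mod 151)
7^8 = (7^4)^2 ≡ 136^2 = 18496 ≡ 74 (mod 151)
7^16 = (7^8)^2 ≡ 74^2 = 5476 ≡ 40 (mod 151)
7^17 = 7^16 · 7^1 ≡ 40 · 7 ≡ 129 (mod 151).
So M = 129. Jonas computes K = M^10 mod 151.
129^1 ≡ 129 (mod 151)
129^2 = (129^1)^2 ≡ 129^2 = 16641 ≡ 31 (mod 151)
129^4 = (129^2)^2 ≡ 31^2 = 961 ≡ 55 (mod 151)
129^8 = (129^4)^2 ≡ 55^2 = 3025 ≡ 5 (mod 151)
129^10 = 129^8 · 129^2 ≡ 5 · 31 ≡ 4 (mod 151).

4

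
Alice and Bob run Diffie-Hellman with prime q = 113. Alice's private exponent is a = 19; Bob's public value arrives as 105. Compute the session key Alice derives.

111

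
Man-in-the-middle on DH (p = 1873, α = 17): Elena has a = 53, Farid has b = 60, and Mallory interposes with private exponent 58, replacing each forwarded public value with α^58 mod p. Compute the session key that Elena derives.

Elena receives Mallory's public value M = 17^58 mod 1873 instead of the honest one.
17^1 ≡ 17 (mod 1873)
17^2 = (17^1)^2 ≡ 17^2 = 289 ≡ 289 (mod 1873)
17^4 = (17^2)^2 ≡ 289^2 = 83521 ≡ 1109 (mod 1873)
17^8 = (17^4)^2 ≡ 1109^2 = 1229881 ≡ 1193 (mod 1873)
17^16 = (17^8)^2 ≡ 1193^2 = 1423249 ≡ 1642 (mod 1873)
17^32 = (17^16)^2 ≡ 1642^2 = 2696164 ≡ 917 (mod 1873)
17^58 = 17^32 · 17^16 · 17^8 · 17^2 ≡ 917 · 1642 · 1193 · 289 ≡ 412 (mod 1873).
So M = 412. Elena computes K = M^53 mod 1873.
412^1 ≡ 412 (mod 1873)
412^2 = (412^1)^2 ≡ 412^2 = 169744 ≡ 1174 (mod 1873)
412^4 = (412^2)^2 ≡ 1174^2 = 1378276 ≡ 1621 (mod 1873)
412^8 = (412^4)^2 ≡ 1621^2 = 2627641 ≡ 1695 (mod 1873)
412^16 = (412^8)^2 ≡ 1695^2 = 2873025 ≡ 1716 (mod 1873)
412^32 = (412^16)^2 ≡ 1716^2 = 2944656 ≡ 300 (mod 1873)
412^53 = 412^32 · 412^16 · 412^4 · 412^1 ≡ 300 · 1716 · 1621 · 412 ≡ 1461 (mod 1873).

1461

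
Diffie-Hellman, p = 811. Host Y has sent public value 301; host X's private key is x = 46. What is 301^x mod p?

34

Shared key K = 301^46 mod 811.
301^1 ≡ 301 (mod 811)
301^2 = (301^1)^2 ≡ 301^2 = 90601 ≡ 580 (mod 811)
301^4 = (301^2)^2 ≡ 580^2 = 336400 ≡ 646 (mod 811)
301^8 = (301^4)^2 ≡ 646^2 = 417316 ≡ 462 (mod 811)
301^16 = (301^8)^2 ≡ 462^2 = 213444 ≡ 151 (mod 811)
301^32 = (301^16)^2 ≡ 151^2 = 22801 ≡ 93 (mod 811)
301^46 = 301^32 · 301^8 · 301^4 · 301^2 ≡ 93 · 462 · 646 · 580 ≡ 34 (mod 811).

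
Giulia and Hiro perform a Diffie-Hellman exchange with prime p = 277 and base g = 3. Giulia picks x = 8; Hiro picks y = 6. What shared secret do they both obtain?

Giulia sends A = g^x mod p = 3^8 mod 277.
3^1 ≡ 3 (mod 277)
3^2 = (3^1)^2 ≡ 3^2 = 9 ≡ 9 (mod 277)
3^4 = (3^2)^2 ≡ 9^2 = 81 ≡ 81 (mod 277)
3^8 = (3^4)^2 ≡ 81^2 = 6561 ≡ 190 (mod 277)
So A = 190. Hiro then computes K = A^y mod p = 190^6 mod 277.
190^1 ≡ 190 (mod 277)
190^2 = (190^1)^2 ≡ 190^2 = 36100 ≡ 90 (mod 277)
190^4 = (190^2)^2 ≡ 90^2 = 8100 ≡ 67 (mod 277)
190^6 = 190^4 · 190^2 ≡ 67 · 90 ≡ 213 (mod 277).

213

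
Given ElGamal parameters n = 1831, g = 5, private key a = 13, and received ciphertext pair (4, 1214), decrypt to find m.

188

Shared mask s = c₁^a mod n = 4^13 mod 1831.
4^1 ≡ 4 (mod 1831)
4^2 = (4^1)^2 ≡ 4^2 = 16 ≡ 16 (mod 1831)
4^4 = (4^2)^2 ≡ 16^2 = 256 ≡ 256 (mod 1831)
4^8 = (4^4)^2 ≡ 256^2 = 65536 ≡ 1451 (mod 1831)
4^13 = 4^8 · 4^4 · 4^1 ≡ 1451 · 256 · 4 ≡ 883 (mod 1831).
So s = 883; s⁻¹ ≡ 338 (mod 1831).
m = c₂ · s⁻¹ mod 1831 = 1214 · 338 mod 1831 = 188.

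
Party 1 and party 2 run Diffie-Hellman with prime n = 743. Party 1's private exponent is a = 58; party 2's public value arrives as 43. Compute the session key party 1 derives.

687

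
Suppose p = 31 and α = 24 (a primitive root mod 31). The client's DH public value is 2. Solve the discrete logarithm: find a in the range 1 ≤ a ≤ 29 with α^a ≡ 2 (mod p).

18

Try successive powers of 24 modulo 31:
24^1 ≡ 24
24^2 ≡ 18
24^3 ≡ 29
24^4 ≡ 14
24^5 ≡ 26
24^6 ≡ 4
24^7 ≡ 3
24^8 ≡ 10
24^9 ≡ 23
24^10 ≡ 25
24^11 ≡ 11
24^12 ≡ 16
24^13 ≡ 12
24^14 ≡ 9
24^15 ≡ 30
24^16 ≡ 7
24^17 ≡ 13
24^18 ≡ 2
Found: a = 18.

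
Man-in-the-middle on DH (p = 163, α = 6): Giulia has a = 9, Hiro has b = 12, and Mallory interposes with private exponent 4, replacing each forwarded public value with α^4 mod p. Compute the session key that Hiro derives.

133

Hiro receives Mallory's public value M = 6^4 mod 163 instead of the honest one.
6^1 ≡ 6 (mod 163)
6^2 = (6^1)^2 ≡ 6^2 = 36 ≡ 36 (mod 163)
6^4 = (6^2)^2 ≡ 36^2 = 1296 ≡ 155 (mod 163)
So M = 155. Hiro computes K = M^12 mod 163.
155^1 ≡ 155 (mod 163)
155^2 = (155^1)^2 ≡ 155^2 = 24025 ≡ 64 (mod 163)
155^4 = (155^2)^2 ≡ 64^2 = 4096 ≡ 21 (mod 163)
155^8 = (155^4)^2 ≡ 21^2 = 441 ≡ 115 (mod 163)
155^12 = 155^8 · 155^4 ≡ 115 · 21 ≡ 133 (mod 163).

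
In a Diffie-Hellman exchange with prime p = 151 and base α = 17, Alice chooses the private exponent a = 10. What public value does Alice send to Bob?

16

Public value = 17^10 mod 151.
17^1 ≡ 17 (mod 151)
17^2 = (17^1)^2 ≡ 17^2 = 289 ≡ 138 (mod 151)
17^4 = (17^2)^2 ≡ 138^2 = 19044 ≡ 18 (mod 151)
17^8 = (17^4)^2 ≡ 18^2 = 324 ≡ 22 (mod 151)
17^10 = 17^8 · 17^2 ≡ 22 · 138 ≡ 16 (mod 151).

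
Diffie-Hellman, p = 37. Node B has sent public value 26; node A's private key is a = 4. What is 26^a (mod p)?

Shared key K = 26^4 mod 37.
26^1 ≡ 26 (mod 37)
26^2 = (26^1)^2 ≡ 26^2 = 676 ≡ 10 (mod 37)
26^4 = (26^2)^2 ≡ 10^2 = 100 ≡ 26 (mod 37)

26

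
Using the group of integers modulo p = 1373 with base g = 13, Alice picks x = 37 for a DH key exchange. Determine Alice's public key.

826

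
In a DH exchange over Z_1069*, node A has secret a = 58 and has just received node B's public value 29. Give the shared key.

Shared key K = 29^58 mod 1069.
29^1 ≡ 29 (mod 1069)
29^2 = (29^1)^2 ≡ 29^2 = 841 ≡ 841 (mod 1069)
29^4 = (29^2)^2 ≡ 841^2 = 707281 ≡ 672 (mod 1069)
29^8 = (29^4)^2 ≡ 672^2 = 451584 ≡ 466 (mod 1069)
29^16 = (29^8)^2 ≡ 466^2 = 217156 ≡ 149 (mod 1069)
29^32 = (29^16)^2 ≡ 149^2 = 22201 ≡ 821 (mod 1069)
29^58 = 29^32 · 29^16 · 29^8 · 29^2 ≡ 821 · 149 · 466 · 841 ≡ 418 (mod 1069).

418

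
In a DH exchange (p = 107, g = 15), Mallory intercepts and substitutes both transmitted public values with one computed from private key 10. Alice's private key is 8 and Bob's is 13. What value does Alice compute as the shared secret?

Alice receives Mallory's public value M = 15^10 mod 107 instead of the honest one.
15^1 ≡ 15 (mod 107)
15^2 = (15^1)^2 ≡ 15^2 = 225 ≡ 11 (mod 107)
15^4 = (15^2)^2 ≡ 11^2 = 121 ≡ 14 (mod 107)
15^8 = (15^4)^2 ≡ 14^2 = 196 ≡ 89 (mod 107)
15^10 = 15^8 · 15^2 ≡ 89 · 11 ≡ 16 (mod 107).
So M = 16. Alice computes K = M^8 mod 107.
16^1 ≡ 16 (mod 107)
16^2 = (16^1)^2 ≡ 16^2 = 256 ≡ 42 (mod 107)
16^4 = (16^2)^2 ≡ 42^2 = 1764 ≡ 52 (mod 107)
16^8 = (16^4)^2 ≡ 52^2 = 2704 ≡ 29 (mod 107)

29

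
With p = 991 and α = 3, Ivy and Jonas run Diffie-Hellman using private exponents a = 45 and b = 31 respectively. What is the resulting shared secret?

873

Jonas sends B = α^b mod p = 3^31 mod 991.
3^1 ≡ 3 (mod 991)
3^2 = (3^1)^2 ≡ 3^2 = 9 ≡ 9 (mod 991)
3^4 = (3^2)^2 ≡ 9^2 = 81 ≡ 81 (mod 991)
3^8 = (3^4)^2 ≡ 81^2 = 6561 ≡ 615 (mod 991)
3^16 = (3^8)^2 ≡ 615^2 = 378225 ≡ 654 (mod 991)
3^31 = 3^16 · 3^8 · 3^4 · 3^2 · 3^1 ≡ 654 · 615 · 81 · 9 · 3 ≡ 859 (mod 991).
So B = 859. Ivy then computes K = B^a mod p = 859^45 mod 991.
859^1 ≡ 859 (mod 991)
859^2 = (859^1)^2 ≡ 859^2 = 737881 ≡ 577 (mod 991)
859^4 = (859^2)^2 ≡ 577^2 = 332929 ≡ 944 (mod 991)
859^8 = (859^4)^2 ≡ 944^2 = 891136 ≡ 227 (mod 991)
859^16 = (859^8)^2 ≡ 227^2 = 51529 ≡ 988 (mod 991)
859^32 = (859^16)^2 ≡ 988^2 = 976144 ≡ 9 (mod 991)
859^45 = 859^32 · 859^8 · 859^4 · 859^1 ≡ 9 · 227 · 944 · 859 ≡ 873 (mod 991).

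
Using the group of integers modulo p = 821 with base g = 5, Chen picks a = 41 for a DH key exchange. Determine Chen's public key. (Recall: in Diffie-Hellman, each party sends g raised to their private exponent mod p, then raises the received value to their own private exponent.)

Public value = 5^41 mod 821.
5^1 ≡ 5 (mod 821)
5^2 = (5^1)^2 ≡ 5^2 = 25 ≡ 25 (mod 821)
5^4 = (5^2)^2 ≡ 25^2 = 625 ≡ 625 (mod 821)
5^8 = (5^4)^2 ≡ 625^2 = 390625 ≡ 650 (mod 821)
5^16 = (5^8)^2 ≡ 650^2 = 422500 ≡ 506 (mod 821)
5^32 = (5^16)^2 ≡ 506^2 = 256036 ≡ 705 (mod 821)
5^41 = 5^32 · 5^8 · 5^1 ≡ 705 · 650 · 5 ≡ 660 (mod 821).

660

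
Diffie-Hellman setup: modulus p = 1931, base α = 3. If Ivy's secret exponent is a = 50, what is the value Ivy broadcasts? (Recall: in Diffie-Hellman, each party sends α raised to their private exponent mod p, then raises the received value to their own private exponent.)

Public value = 3^50 (mod 1931).
3^1 ≡ 3 (mod 1931)
3^2 = (3^1)^2 ≡ 3^2 = 9 ≡ 9 (mod 1931)
3^4 = (3^2)^2 ≡ 9^2 = 81 ≡ 81 (mod 1931)
3^8 = (3^4)^2 ≡ 81^2 = 6561 ≡ 768 (mod 1931)
3^16 = (3^8)^2 ≡ 768^2 = 589824 ≡ 869 (mod 1931)
3^32 = (3^16)^2 ≡ 869^2 = 755161 ≡ 140 (mod 1931)
3^50 = 3^32 · 3^16 · 3^2 ≡ 140 · 869 · 9 ≡ 63 (mod 1931).

63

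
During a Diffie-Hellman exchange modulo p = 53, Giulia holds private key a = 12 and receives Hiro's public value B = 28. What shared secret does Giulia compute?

Shared key K = 28^12 mod 53.
28^1 ≡ 28 (mod 53)
28^2 = (28^1)^2 ≡ 28^2 = 784 ≡ 42 (mod 53)
28^4 = (28^2)^2 ≡ 42^2 = 1764 ≡ 15 (mod 53)
28^8 = (28^4)^2 ≡ 15^2 = 225 ≡ 13 (mod 53)
28^12 = 28^8 · 28^4 ≡ 13 · 15 ≡ 36 (mod 53).

36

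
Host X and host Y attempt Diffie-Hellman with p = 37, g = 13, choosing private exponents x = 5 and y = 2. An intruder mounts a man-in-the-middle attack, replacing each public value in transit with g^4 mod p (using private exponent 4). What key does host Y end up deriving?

9

Host Y receives an intruder's public value M = 13^4 mod 37 instead of the honest one.
13^1 ≡ 13 (mod 37)
13^2 = (13^1)^2 ≡ 13^2 = 169 ≡ 21 (mod 37)
13^4 = (13^2)^2 ≡ 21^2 = 441 ≡ 34 (mod 37)
So M = 34. Host Y computes K = M^2 mod 37.
34^1 ≡ 34 (mod 37)
34^2 = (34^1)^2 ≡ 34^2 = 1156 ≡ 9 (mod 37)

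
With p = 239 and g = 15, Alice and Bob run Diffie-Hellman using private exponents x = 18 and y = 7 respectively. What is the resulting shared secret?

187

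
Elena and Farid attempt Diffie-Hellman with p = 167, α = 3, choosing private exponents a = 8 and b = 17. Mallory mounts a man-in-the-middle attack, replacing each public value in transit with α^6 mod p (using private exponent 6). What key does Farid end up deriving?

Farid receives Mallory's public value M = 3^6 mod 167 instead of the honest one.
3^1 ≡ 3 (mod 167)
3^2 = (3^1)^2 ≡ 3^2 = 9 ≡ 9 (mod 167)
3^4 = (3^2)^2 ≡ 9^2 = 81 ≡ 81 (mod 167)
3^6 = 3^4 · 3^2 ≡ 81 · 9 ≡ 61 (mod 167).
So M = 61. Farid computes K = M^17 mod 167.
61^1 ≡ 61 (mod 167)
61^2 = (61^1)^2 ≡ 61^2 = 3721 ≡ 47 (mod 167)
61^4 = (61^2)^2 ≡ 47^2 = 2209 ≡ 38 (mod 167)
61^8 = (61^4)^2 ≡ 38^2 = 1444 ≡ 108 (mod 167)
61^16 = (61^8)^2 ≡ 108^2 = 11664 ≡ 141 (mod 167)
61^17 = 61^16 · 61^1 ≡ 141 · 61 ≡ 84 (mod 167).

84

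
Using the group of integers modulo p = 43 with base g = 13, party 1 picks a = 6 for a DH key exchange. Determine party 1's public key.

16

Public value = 13^6 mod 43.
13^1 ≡ 13 (mod 43)
13^2 = (13^1)^2 ≡ 13^2 = 169 ≡ 40 (mod 43)
13^4 = (13^2)^2 ≡ 40^2 = 1600 ≡ 9 (mod 43)
13^6 = 13^4 · 13^2 ≡ 9 · 40 ≡ 16 (mod 43).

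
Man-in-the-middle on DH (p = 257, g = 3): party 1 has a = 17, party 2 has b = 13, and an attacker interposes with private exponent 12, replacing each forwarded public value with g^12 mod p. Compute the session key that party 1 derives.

Party 1 receives an attacker's public value M = 3^12 mod 257 instead of the honest one.
3^1 ≡ 3 (mod 257)
3^2 = (3^1)^2 ≡ 3^2 = 9 ≡ 9 (mod 257)
3^4 = (3^2)^2 ≡ 9^2 = 81 ≡ 81 (mod 257)
3^8 = (3^4)^2 ≡ 81^2 = 6561 ≡ 136 (mod 257)
3^12 = 3^8 · 3^4 ≡ 136 · 81 ≡ 222 (mod 257).
So M = 222. Party 1 computes K = M^17 mod 257.
222^1 ≡ 222 (mod 257)
222^2 = (222^1)^2 ≡ 222^2 = 49284 ≡ 197 (mod 257)
222^4 = (222^2)^2 ≡ 197^2 = 38809 ≡ 2 (mod 257)
222^8 = (222^4)^2 ≡ 2^2 = 4 ≡ 4 (mod 257)
222^16 = (222^8)^2 ≡ 4^2 = 16 ≡ 16 (mod 257)
222^17 = 222^16 · 222^1 ≡ 16 · 222 ≡ 211 (mod 257).

211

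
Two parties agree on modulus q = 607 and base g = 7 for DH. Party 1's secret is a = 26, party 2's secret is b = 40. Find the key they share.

Party 2 sends B = g^b mod q = 7^40 mod 607.
7^1 ≡ 7 (mod 607)
7^2 = (7^1)^2 ≡ 7^2 = 49 ≡ 49 (mod 607)
7^4 = (7^2)^2 ≡ 49^2 = 2401 ≡ 580 (mod 607)
7^8 = (7^4)^2 ≡ 580^2 = 336400 ≡ 122 (mod 607)
7^16 = (7^8)^2 ≡ 122^2 = 14884 ≡ 316 (mod 607)
7^32 = (7^16)^2 ≡ 316^2 = 99856 ≡ 308 (mod 607)
7^40 = 7^32 · 7^8 ≡ 308 · 122 ≡ 549 (mod 607).
So B = 549. Party 1 then computes K = B^a mod q = 549^26 mod 607.
549^1 ≡ 549 (mod 607)
549^2 = (549^1)^2 ≡ 549^2 = 301401 ≡ 329 (mod 607)
549^4 = (549^2)^2 ≡ 329^2 = 108241 ≡ 195 (mod 607)
549^8 = (549^4)^2 ≡ 195^2 = 38025 ≡ 391 (mod 607)
549^16 = (549^8)^2 ≡ 391^2 = 152881 ≡ 524 (mod 607)
549^26 = 549^16 · 549^8 · 549^2 ≡ 524 · 391 · 329 ≡ 93 (mod 607).

93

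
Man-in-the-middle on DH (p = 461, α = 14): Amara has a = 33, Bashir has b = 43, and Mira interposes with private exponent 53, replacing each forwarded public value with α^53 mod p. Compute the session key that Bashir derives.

Bashir receives Mira's public value M = 14^53 mod 461 instead of the honest one.
14^1 ≡ 14 (mod 461)
14^2 = (14^1)^2 ≡ 14^2 = 196 ≡ 196 (mod 461)
14^4 = (14^2)^2 ≡ 196^2 = 38416 ≡ 153 (mod 461)
14^8 = (14^4)^2 ≡ 153^2 = 23409 ≡ 359 (mod 461)
14^16 = (14^8)^2 ≡ 359^2 = 128881 ≡ 262 (mod 461)
14^32 = (14^16)^2 ≡ 262^2 = 68644 ≡ 416 (mod 461)
14^53 = 14^32 · 14^16 · 14^4 · 14^1 ≡ 416 · 262 · 153 · 14 ≡ 322 (mod 461).
So M = 322. Bashir computes K = M^43 mod 461.
322^1 ≡ 322 (mod 461)
322^2 = (322^1)^2 ≡ 322^2 = 103684 ≡ 420 (mod 461)
322^4 = (322^2)^2 ≡ 420^2 = 176400 ≡ 298 (mod 461)
322^8 = (322^4)^2 ≡ 298^2 = 88804 ≡ 292 (mod 461)
322^16 = (322^8)^2 ≡ 292^2 = 85264 ≡ 440 (mod 461)
322^32 = (322^16)^2 ≡ 440^2 = 193600 ≡ 441 (mod 461)
322^43 = 322^32 · 322^8 · 322^2 · 322^1 ≡ 441 · 292 · 420 · 322 ≡ 196 (mod 461).

196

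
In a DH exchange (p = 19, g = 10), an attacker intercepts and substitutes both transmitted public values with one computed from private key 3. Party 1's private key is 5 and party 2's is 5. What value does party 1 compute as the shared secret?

8

Party 1 receives an attacker's public value M = 10^3 mod 19 instead of the honest one.
10^1 ≡ 10 (mod 19)
10^2 = (10^1)^2 ≡ 10^2 = 100 ≡ 5 (mod 19)
10^3 = 10^2 · 10^1 ≡ 5 · 10 ≡ 12 (mod 19).
So M = 12. Party 1 computes K = M^5 mod 19.
12^1 ≡ 12 (mod 19)
12^2 = (12^1)^2 ≡ 12^2 = 144 ≡ 11 (mod 19)
12^4 = (12^2)^2 ≡ 11^2 = 121 ≡ 7 (mod 19)
12^5 = 12^4 · 12^1 ≡ 7 · 12 ≡ 8 (mod 19).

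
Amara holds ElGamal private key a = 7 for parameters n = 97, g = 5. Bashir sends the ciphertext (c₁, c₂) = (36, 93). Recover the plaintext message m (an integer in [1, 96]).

43

Shared mask s = c₁^a mod n = 36^7 mod 97.
36^1 ≡ 36 (mod 97)
36^2 = (36^1)^2 ≡ 36^2 = 1296 ≡ 35 (mod 97)
36^4 = (36^2)^2 ≡ 35^2 = 1225 ≡ 61 (mod 97)
36^7 = 36^4 · 36^2 · 36^1 ≡ 61 · 35 · 36 ≡ 36 (mod 97).
So s = 36; s⁻¹ ≡ 62 (mod 97).
m = c₂ · s⁻¹ mod 97 = 93 · 62 mod 97 = 43.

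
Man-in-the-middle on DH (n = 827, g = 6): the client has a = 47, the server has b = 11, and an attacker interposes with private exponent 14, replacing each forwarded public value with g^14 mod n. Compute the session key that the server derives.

The server receives an attacker's public value M = 6^14 mod 827 instead of the honest one.
6^1 ≡ 6 (mod 827)
6^2 = (6^1)^2 ≡ 6^2 = 36 ≡ 36 (mod 827)
6^4 = (6^2)^2 ≡ 36^2 = 1296 ≡ 469 (mod 827)
6^8 = (6^4)^2 ≡ 469^2 = 219961 ≡ 806 (mod 827)
6^14 = 6^8 · 6^4 · 6^2 ≡ 806 · 469 · 36 ≡ 219 (mod 827).
So M = 219. The server computes K = M^11 mod 827.
219^1 ≡ 219 (mod 827)
219^2 = (219^1)^2 ≡ 219^2 = 47961 ≡ 822 (mod 827)
219^4 = (219^2)^2 ≡ 822^2 = 675684 ≡ 25 (mod 827)
219^8 = (219^4)^2 ≡ 25^2 = 625 ≡ 625 (mod 827)
219^11 = 219^8 · 219^2 · 219^1 ≡ 625 · 822 · 219 ≡ 381 (mod 827).

381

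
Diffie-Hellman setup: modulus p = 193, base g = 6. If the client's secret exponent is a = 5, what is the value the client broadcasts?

56

Public value = 6^5 mod 193.
6^1 ≡ 6 (mod 193)
6^2 = (6^1)^2 ≡ 6^2 = 36 ≡ 36 (mod 193)
6^4 = (6^2)^2 ≡ 36^2 = 1296 ≡ 138 (mod 193)
6^5 = 6^4 · 6^1 ≡ 138 · 6 ≡ 56 (mod 193).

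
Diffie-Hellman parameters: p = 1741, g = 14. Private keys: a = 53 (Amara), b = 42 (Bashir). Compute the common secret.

1692

Amara sends A = g^a mod p = 14^53 mod 1741.
14^1 ≡ 14 (mod 1741)
14^2 = (14^1)^2 ≡ 14^2 = 196 ≡ 196 (mod 1741)
14^4 = (14^2)^2 ≡ 196^2 = 38416 ≡ 114 (mod 1741)
14^8 = (14^4)^2 ≡ 114^2 = 12996 ≡ 809 (mod 1741)
14^16 = (14^8)^2 ≡ 809^2 = 654481 ≡ 1606 (mod 1741)
14^32 = (14^16)^2 ≡ 1606^2 = 2579236 ≡ 815 (mod 1741)
14^53 = 14^32 · 14^16 · 14^4 · 14^1 ≡ 815 · 1606 · 114 · 14 ≡ 842 (mod 1741).
So A = 842. Bashir then computes K = A^b mod p = 842^42 mod 1741.
842^1 ≡ 842 (mod 1741)
842^2 = (842^1)^2 ≡ 842^2 = 708964 ≡ 377 (mod 1741)
842^4 = (842^2)^2 ≡ 377^2 = 142129 ≡ 1108 (mod 1741)
842^8 = (842^4)^2 ≡ 1108^2 = 1227664 ≡ 259 (mod 1741)
842^16 = (842^8)^2 ≡ 259^2 = 67081 ≡ 923 (mod 1741)
842^32 = (842^16)^2 ≡ 923^2 = 851929 ≡ 580 (mod 1741)
842^42 = 842^32 · 842^8 · 842^2 ≡ 580 · 259 · 377 ≡ 1692 (mod 1741).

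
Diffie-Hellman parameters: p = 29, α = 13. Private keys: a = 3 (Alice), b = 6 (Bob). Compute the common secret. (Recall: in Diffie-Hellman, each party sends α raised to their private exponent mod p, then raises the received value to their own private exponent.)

Bob sends B = α^b mod p = 13^6 mod 29.
13^1 ≡ 13 (mod 29)
13^2 = (13^1)^2 ≡ 13^2 = 169 ≡ 24 (mod 29)
13^4 = (13^2)^2 ≡ 24^2 = 576 ≡ 25 (mod 29)
13^6 = 13^4 · 13^2 ≡ 25 · 24 ≡ 20 (mod 29).
So B = 20. Alice then computes K = B^a mod p = 20^3 mod 29.
20^1 ≡ 20 (mod 29)
20^2 = (20^1)^2 ≡ 20^2 = 400 ≡ 23 (mod 29)
20^3 = 20^2 · 20^1 ≡ 23 · 20 ≡ 25 (mod 29).

25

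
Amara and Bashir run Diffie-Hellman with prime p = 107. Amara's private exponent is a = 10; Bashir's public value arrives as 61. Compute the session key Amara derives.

102

Shared key K = 61^10 mod 107.
61^1 ≡ 61 (mod 107)
61^2 = (61^1)^2 ≡ 61^2 = 3721 ≡ 83 (mod 107)
61^4 = (61^2)^2 ≡ 83^2 = 6889 ≡ 41 (mod 107)
61^8 = (61^4)^2 ≡ 41^2 = 1681 ≡ 76 (mod 107)
61^10 = 61^8 · 61^2 ≡ 76 · 83 ≡ 102 (mod 107).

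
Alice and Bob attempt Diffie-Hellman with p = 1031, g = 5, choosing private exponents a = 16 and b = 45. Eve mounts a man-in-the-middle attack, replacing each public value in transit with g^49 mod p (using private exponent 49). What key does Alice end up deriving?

238

Alice receives Eve's public value M = 5^49 mod 1031 instead of the honest one.
5^1 ≡ 5 (mod 1031)
5^2 = (5^1)^2 ≡ 5^2 = 25 ≡ 25 (mod 1031)
5^4 = (5^2)^2 ≡ 25^2 = 625 ≡ 625 (mod 1031)
5^8 = (5^4)^2 ≡ 625^2 = 390625 ≡ 907 (mod 1031)
5^16 = (5^8)^2 ≡ 907^2 = 822649 ≡ 942 (mod 1031)
5^32 = (5^16)^2 ≡ 942^2 = 887364 ≡ 704 (mod 1031)
5^49 = 5^32 · 5^16 · 5^1 ≡ 704 · 942 · 5 ≡ 144 (mod 1031).
So M = 144. Alice computes K = M^16 mod 1031.
144^1 ≡ 144 (mod 1031)
144^2 = (144^1)^2 ≡ 144^2 = 20736 ≡ 116 (mod 1031)
144^4 = (144^2)^2 ≡ 116^2 = 13456 ≡ 53 (mod 1031)
144^8 = (144^4)^2 ≡ 53^2 = 2809 ≡ 747 (mod 1031)
144^16 = (144^8)^2 ≡ 747^2 = 558009 ≡ 238 (mod 1031)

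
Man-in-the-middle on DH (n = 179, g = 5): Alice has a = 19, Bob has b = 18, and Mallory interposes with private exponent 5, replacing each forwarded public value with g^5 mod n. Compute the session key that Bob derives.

Bob receives Mallory's public value M = 5^5 mod 179 instead of the honest one.
5^1 ≡ 5 (mod 179)
5^2 = (5^1)^2 ≡ 5^2 = 25 ≡ 25 (mod 179)
5^4 = (5^2)^2 ≡ 25^2 = 625 ≡ 88 (mod 179)
5^5 = 5^4 · 5^1 ≡ 88 · 5 ≡ 82 (mod 179).
So M = 82. Bob computes K = M^18 mod 179.
82^1 ≡ 82 (mod 179)
82^2 = (82^1)^2 ≡ 82^2 = 6724 ≡ 101 (mod 179)
82^4 = (82^2)^2 ≡ 101^2 = 10201 ≡ 177 (mod 179)
82^8 = (82^4)^2 ≡ 177^2 = 31329 ≡ 4 (mod 179)
82^16 = (82^8)^2 ≡ 4^2 = 16 ≡ 16 (mod 179)
82^18 = 82^16 · 82^2 ≡ 16 · 101 ≡ 5 (mod 179).

5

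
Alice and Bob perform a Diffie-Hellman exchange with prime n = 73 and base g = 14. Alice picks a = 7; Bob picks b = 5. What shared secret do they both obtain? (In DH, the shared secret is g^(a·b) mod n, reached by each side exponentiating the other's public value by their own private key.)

26

Alice sends A = g^a mod n = 14^7 mod 73.
14^1 ≡ 14 (mod 73)
14^2 = (14^1)^2 ≡ 14^2 = 196 ≡ 50 (mod 73)
14^4 = (14^2)^2 ≡ 50^2 = 2500 ≡ 18 (mod 73)
14^7 = 14^4 · 14^2 · 14^1 ≡ 18 · 50 · 14 ≡ 44 (mod 73).
So A = 44. Bob then computes K = A^b mod n = 44^5 mod 73.
44^1 ≡ 44 (mod 73)
44^2 = (44^1)^2 ≡ 44^2 = 1936 ≡ 38 (mod 73)
44^4 = (44^2)^2 ≡ 38^2 = 1444 ≡ 57 (mod 73)
44^5 = 44^4 · 44^1 ≡ 57 · 44 ≡ 26 (mod 73).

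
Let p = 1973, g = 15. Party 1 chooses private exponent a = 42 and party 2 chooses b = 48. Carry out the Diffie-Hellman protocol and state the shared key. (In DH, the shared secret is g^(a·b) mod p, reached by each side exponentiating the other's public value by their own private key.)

Party 2 sends B = g^b mod p = 15^48 mod 1973.
15^1 ≡ 15 (mod 1973)
15^2 = (15^1)^2 ≡ 15^2 = 225 ≡ 225 (mod 1973)
15^4 = (15^2)^2 ≡ 225^2 = 50625 ≡ 1300 (mod 1973)
15^8 = (15^4)^2 ≡ 1300^2 = 1690000 ≡ 1112 (mod 1973)
15^16 = (15^8)^2 ≡ 1112^2 = 1236544 ≡ 1446 (mod 1973)
15^32 = (15^16)^2 ≡ 1446^2 = 2090916 ≡ 1509 (mod 1973)
15^48 = 15^32 · 15^16 ≡ 1509 · 1446 ≡ 1849 (mod 1973).
So B = 1849. Party 1 then computes K = B^a mod p = 1849^42 mod 1973.
1849^1 ≡ 1849 (mod 1973)
1849^2 = (1849^1)^2 ≡ 1849^2 = 3418801 ≡ 1565 (mod 1973)
1849^4 = (1849^2)^2 ≡ 1565^2 = 2449225 ≡ 732 (mod 1973)
1849^8 = (1849^4)^2 ≡ 732^2 = 535824 ≡ 1141 (mod 1973)
1849^16 = (1849^8)^2 ≡ 1141^2 = 1301881 ≡ 1674 (mod 1973)
1849^32 = (1849^16)^2 ≡ 1674^2 = 2802276 ≡ 616 (mod 1973)
1849^42 = 1849^32 · 1849^8 · 1849^2 ≡ 616 · 1141 · 1565 ≡ 437 (mod 1973).

437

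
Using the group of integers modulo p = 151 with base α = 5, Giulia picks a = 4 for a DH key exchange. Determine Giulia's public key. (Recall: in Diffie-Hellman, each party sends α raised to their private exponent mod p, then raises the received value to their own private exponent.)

Public value = 5^4 mod 151.
5^1 ≡ 5 (mod 151)
5^2 = (5^1)^2 ≡ 5^2 = 25 ≡ 25 (mod 151)
5^4 = (5^2)^2 ≡ 25^2 = 625 ≡ 21 (mod 151)

21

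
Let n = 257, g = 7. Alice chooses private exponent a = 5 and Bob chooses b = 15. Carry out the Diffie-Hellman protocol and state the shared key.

247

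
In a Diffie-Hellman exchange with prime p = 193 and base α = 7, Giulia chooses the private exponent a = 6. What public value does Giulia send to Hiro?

112

Public value = 7^{6} \pmod{193}.
7^1 ≡ 7 (mod 193)
7^2 = (7^1)^2 ≡ 7^2 = 49 ≡ 49 (mod 193)
7^4 = (7^2)^2 ≡ 49^2 = 2401 ≡ 85 (mod 193)
7^6 = 7^4 · 7^2 ≡ 85 · 49 ≡ 112 (mod 193).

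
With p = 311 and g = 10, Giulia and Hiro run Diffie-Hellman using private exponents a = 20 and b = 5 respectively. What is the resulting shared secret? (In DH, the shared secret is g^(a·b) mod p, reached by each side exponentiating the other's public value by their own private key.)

Hiro sends B = g^b mod p = 10^5 mod 311.
10^1 ≡ 10 (mod 311)
10^2 = (10^1)^2 ≡ 10^2 = 100 ≡ 100 (mod 311)
10^4 = (10^2)^2 ≡ 100^2 = 10000 ≡ 48 (mod 311)
10^5 = 10^4 · 10^1 ≡ 48 · 10 ≡ 169 (mod 311).
So B = 169. Giulia then computes K = B^a mod p = 169^20 mod 311.
169^1 ≡ 169 (mod 311)
169^2 = (169^1)^2 ≡ 169^2 = 28561 ≡ 260 (mod 311)
169^4 = (169^2)^2 ≡ 260^2 = 67600 ≡ 113 (mod 311)
169^8 = (169^4)^2 ≡ 113^2 = 12769 ≡ 18 (mod 311)
169^16 = (169^8)^2 ≡ 18^2 = 324 ≡ 13 (mod 311)
169^20 = 169^16 · 169^4 ≡ 13 · 113 ≡ 225 (mod 311).

225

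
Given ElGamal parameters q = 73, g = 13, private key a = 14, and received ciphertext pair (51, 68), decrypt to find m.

62

Shared mask s = c₁^a mod q = 51^14 mod 73.
51^1 ≡ 51 (mod 73)
51^2 = (51^1)^2 ≡ 51^2 = 2601 ≡ 46 (mod 73)
51^4 = (51^2)^2 ≡ 46^2 = 2116 ≡ 72 (mod 73)
51^8 = (51^4)^2 ≡ 72^2 = 5184 ≡ 1 (mod 73)
51^14 = 51^8 · 51^4 · 51^2 ≡ 1 · 72 · 46 ≡ 27 (mod 73).
So s = 27; s⁻¹ ≡ 46 (mod 73).
m = c₂ · s⁻¹ mod 73 = 68 · 46 mod 73 = 62.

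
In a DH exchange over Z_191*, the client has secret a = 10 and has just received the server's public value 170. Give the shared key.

Shared key K = 170^10 mod 191.
170^1 ≡ 170 (mod 191)
170^2 = (170^1)^2 ≡ 170^2 = 28900 ≡ 59 (mod 191)
170^4 = (170^2)^2 ≡ 59^2 = 3481 ≡ 43 (mod 191)
170^8 = (170^4)^2 ≡ 43^2 = 1849 ≡ 130 (mod 191)
170^10 = 170^8 · 170^2 ≡ 130 · 59 ≡ 30 (mod 191).

30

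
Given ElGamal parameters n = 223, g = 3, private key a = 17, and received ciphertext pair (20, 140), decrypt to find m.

Shared mask s = c₁^a mod n = 20^17 mod 223.
20^1 ≡ 20 (mod 223)
20^2 = (20^1)^2 ≡ 20^2 = 400 ≡ 177 (mod 223)
20^4 = (20^2)^2 ≡ 177^2 = 31329 ≡ 109 (mod 223)
20^8 = (20^4)^2 ≡ 109^2 = 11881 ≡ 62 (mod 223)
20^16 = (20^8)^2 ≡ 62^2 = 3844 ≡ 53 (mod 223)
20^17 = 20^16 · 20^1 ≡ 53 · 20 ≡ 168 (mod 223).
So s = 168; s⁻¹ ≡ 150 (mod 223).
m = c₂ · s⁻¹ mod 223 = 140 · 150 mod 223 = 38.

38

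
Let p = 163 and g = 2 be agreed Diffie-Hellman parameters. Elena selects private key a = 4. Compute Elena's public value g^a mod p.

16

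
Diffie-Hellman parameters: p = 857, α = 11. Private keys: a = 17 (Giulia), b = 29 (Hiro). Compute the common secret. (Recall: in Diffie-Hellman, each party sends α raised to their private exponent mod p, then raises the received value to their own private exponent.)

Hiro sends B = α^b mod p = 11^29 mod 857.
11^1 ≡ 11 (mod 857)
11^2 = (11^1)^2 ≡ 11^2 = 121 ≡ 121 (mod 857)
11^4 = (11^2)^2 ≡ 121^2 = 14641 ≡ 72 (mod 857)
11^8 = (11^4)^2 ≡ 72^2 = 5184 ≡ 42 (mod 857)
11^16 = (11^8)^2 ≡ 42^2 = 1764 ≡ 50 (mod 857)
11^29 = 11^16 · 11^8 · 11^4 · 11^1 ≡ 50 · 42 · 72 · 11 ≡ 620 (mod 857).
So B = 620. Giulia then computes K = B^a mod p = 620^17 mod 857.
620^1 ≡ 620 (mod 857)
620^2 = (620^1)^2 ≡ 620^2 = 384400 ≡ 464 (mod 857)
620^4 = (620^2)^2 ≡ 464^2 = 215296 ≡ 189 (mod 857)
620^8 = (620^4)^2 ≡ 189^2 = 35721 ≡ 584 (mod 857)
620^16 = (620^8)^2 ≡ 584^2 = 341056 ≡ 827 (mod 857)
620^17 = 620^16 · 620^1 ≡ 827 · 620 ≡ 254 (mod 857).

254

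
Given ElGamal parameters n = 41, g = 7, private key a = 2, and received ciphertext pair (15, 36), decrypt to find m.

Shared mask s = c₁^a mod n = 15^2 mod 41.
15^1 ≡ 15 (mod 41)
15^2 = (15^1)^2 ≡ 15^2 = 225 ≡ 20 (mod 41)
So s = 20; s⁻¹ ≡ 39 (mod 41).
m = c₂ · s⁻¹ mod 41 = 36 · 39 mod 41 = 10.

10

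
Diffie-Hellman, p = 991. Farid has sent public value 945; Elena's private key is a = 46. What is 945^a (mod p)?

134

Shared key K = 945^46 mod 991.
945^1 ≡ 945 (mod 991)
945^2 = (945^1)^2 ≡ 945^2 = 893025 ≡ 134 (mod 991)
945^4 = (945^2)^2 ≡ 134^2 = 17956 ≡ 118 (mod 991)
945^8 = (945^4)^2 ≡ 118^2 = 13924 ≡ 50 (mod 991)
945^16 = (945^8)^2 ≡ 50^2 = 2500 ≡ 518 (mod 991)
945^32 = (945^16)^2 ≡ 518^2 = 268324 ≡ 754 (mod 991)
945^46 = 945^32 · 945^8 · 945^4 · 945^2 ≡ 754 · 50 · 118 · 134 ≡ 134 (mod 991).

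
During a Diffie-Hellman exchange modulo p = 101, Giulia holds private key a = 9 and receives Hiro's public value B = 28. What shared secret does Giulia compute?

51

Shared key K = 28^9 mod 101.
28^1 ≡ 28 (mod 101)
28^2 = (28^1)^2 ≡ 28^2 = 784 ≡ 77 (mod 101)
28^4 = (28^2)^2 ≡ 77^2 = 5929 ≡ 71 (mod 101)
28^8 = (28^4)^2 ≡ 71^2 = 5041 ≡ 92 (mod 101)
28^9 = 28^8 · 28^1 ≡ 92 · 28 ≡ 51 (mod 101).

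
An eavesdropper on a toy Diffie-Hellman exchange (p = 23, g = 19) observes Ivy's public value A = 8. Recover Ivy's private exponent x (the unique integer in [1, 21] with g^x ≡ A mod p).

18

Try successive powers of 19 modulo 23:
19^1 ≡ 19
19^2 ≡ 16
19^3 ≡ 5
19^4 ≡ 3
19^5 ≡ 11
19^6 ≡ 2
19^7 ≡ 15
19^8 ≡ 9
19^9 ≡ 10
19^10 ≡ 6
19^11 ≡ 22
19^12 ≡ 4
19^13 ≡ 7
19^14 ≡ 18
19^15 ≡ 20
19^16 ≡ 12
19^17 ≡ 21
19^18 ≡ 8
Found: x = 18.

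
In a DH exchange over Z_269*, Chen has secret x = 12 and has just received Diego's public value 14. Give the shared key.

235

Shared key K = 14^12 mod 269.
14^1 ≡ 14 (mod 269)
14^2 = (14^1)^2 ≡ 14^2 = 196 ≡ 196 (mod 269)
14^4 = (14^2)^2 ≡ 196^2 = 38416 ≡ 218 (mod 269)
14^8 = (14^4)^2 ≡ 218^2 = 47524 ≡ 180 (mod 269)
14^12 = 14^8 · 14^4 ≡ 180 · 218 ≡ 235 (mod 269).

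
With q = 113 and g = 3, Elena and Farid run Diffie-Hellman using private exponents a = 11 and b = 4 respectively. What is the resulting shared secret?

56

Farid sends B = g^b mod q = 3^4 mod 113.
3^1 ≡ 3 (mod 113)
3^2 = (3^1)^2 ≡ 3^2 = 9 ≡ 9 (mod 113)
3^4 = (3^2)^2 ≡ 9^2 = 81 ≡ 81 (mod 113)
So B = 81. Elena then computes K = B^a mod q = 81^11 mod 113.
81^1 ≡ 81 (mod 113)
81^2 = (81^1)^2 ≡ 81^2 = 6561 ≡ 7 (mod 113)
81^4 = (81^2)^2 ≡ 7^2 = 49 ≡ 49 (mod 113)
81^8 = (81^4)^2 ≡ 49^2 = 2401 ≡ 28 (mod 113)
81^11 = 81^8 · 81^2 · 81^1 ≡ 28 · 7 · 81 ≡ 56 (mod 113).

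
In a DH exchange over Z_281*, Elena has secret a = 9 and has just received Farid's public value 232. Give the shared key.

86

Shared key K = 232^9 mod 281.
232^1 ≡ 232 (mod 281)
232^2 = (232^1)^2 ≡ 232^2 = 53824 ≡ 153 (mod 281)
232^4 = (232^2)^2 ≡ 153^2 = 23409 ≡ 86 (mod 281)
232^8 = (232^4)^2 ≡ 86^2 = 7396 ≡ 90 (mod 281)
232^9 = 232^8 · 232^1 ≡ 90 · 232 ≡ 86 (mod 281).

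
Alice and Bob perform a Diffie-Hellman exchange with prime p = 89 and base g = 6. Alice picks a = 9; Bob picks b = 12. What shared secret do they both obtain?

Bob sends B = g^b mod p = 6^12 mod 89.
6^1 ≡ 6 (mod 89)
6^2 = (6^1)^2 ≡ 6^2 = 36 ≡ 36 (mod 89)
6^4 = (6^2)^2 ≡ 36^2 = 1296 ≡ 50 (mod 89)
6^8 = (6^4)^2 ≡ 50^2 = 2500 ≡ 8 (mod 89)
6^12 = 6^8 · 6^4 ≡ 8 · 50 ≡ 44 (mod 89).
So B = 44. Alice then computes K = B^a mod p = 44^9 mod 89.
44^1 ≡ 44 (mod 89)
44^2 = (44^1)^2 ≡ 44^2 = 1936 ≡ 67 (mod 89)
44^4 = (44^2)^2 ≡ 67^2 = 4489 ≡ 39 (mod 89)
44^8 = (44^4)^2 ≡ 39^2 = 1521 ≡ 8 (mod 89)
44^9 = 44^8 · 44^1 ≡ 8 · 44 ≡ 85 (mod 89).

85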